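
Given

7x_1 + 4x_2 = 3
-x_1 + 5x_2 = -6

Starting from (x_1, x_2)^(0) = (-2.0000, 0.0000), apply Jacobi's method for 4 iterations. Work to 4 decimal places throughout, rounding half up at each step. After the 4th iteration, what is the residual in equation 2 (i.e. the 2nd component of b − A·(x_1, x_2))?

-0.1047

Iteration 1:
  x_1 = (3 - (4)·0.0000) / (7) = 0.4286
  x_2 = (-6 - (-1)·-2.0000) / (5) = -1.6000
Iteration 2:
  x_1 = (3 - (4)·-1.6000) / (7) = 1.3429
  x_2 = (-6 - (-1)·0.4286) / (5) = -1.1143
Iteration 3:
  x_1 = (3 - (4)·-1.1143) / (7) = 1.0653
  x_2 = (-6 - (-1)·1.3429) / (5) = -0.9314
Iteration 4:
  x_1 = (3 - (4)·-0.9314) / (7) = 0.9608
  x_2 = (-6 - (-1)·1.0653) / (5) = -0.9869
Residual b − A·x = (0.2220, -0.1047)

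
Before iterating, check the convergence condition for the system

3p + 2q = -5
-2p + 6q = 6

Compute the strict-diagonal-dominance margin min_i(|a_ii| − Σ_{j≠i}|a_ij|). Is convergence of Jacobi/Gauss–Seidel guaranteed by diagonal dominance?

row 1: |3| − (2) = 1
row 2: |6| − (2) = 4
minimum over rows = 1 → strictly diagonally dominant (convergence guaranteed)

1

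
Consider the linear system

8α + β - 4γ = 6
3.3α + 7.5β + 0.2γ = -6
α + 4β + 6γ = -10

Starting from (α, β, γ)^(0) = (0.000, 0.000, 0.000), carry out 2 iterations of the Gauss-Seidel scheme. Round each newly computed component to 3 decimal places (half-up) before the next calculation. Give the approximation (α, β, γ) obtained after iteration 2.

(0.372, -0.936, -1.105)

Iteration 1:
  α = (6 - (1)·0.000 - (-4)·0.000) / (8) = 0.750
  β = (-6 - (3.3)·0.750 - (0.2)·0.000) / (7.5) = -1.130
  γ = (-10 - (1)·0.750 - (4)·-1.130) / (6) = -1.038
Iteration 2:
  α = (6 - (1)·-1.130 - (-4)·-1.038) / (8) = 0.372
  β = (-6 - (3.3)·0.372 - (0.2)·-1.038) / (7.5) = -0.936
  γ = (-10 - (1)·0.372 - (4)·-0.936) / (6) = -1.105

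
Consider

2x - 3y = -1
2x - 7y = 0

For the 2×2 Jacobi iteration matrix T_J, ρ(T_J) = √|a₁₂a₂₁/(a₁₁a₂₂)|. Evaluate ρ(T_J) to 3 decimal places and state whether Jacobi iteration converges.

a₁₂a₂₁/(a₁₁a₂₂) = (-3)·(2) / ((2)·(-7)) = 0.428571
ρ = √|0.428571| = √0.428571 = 0.655
ρ < 1, so Jacobi converges

0.655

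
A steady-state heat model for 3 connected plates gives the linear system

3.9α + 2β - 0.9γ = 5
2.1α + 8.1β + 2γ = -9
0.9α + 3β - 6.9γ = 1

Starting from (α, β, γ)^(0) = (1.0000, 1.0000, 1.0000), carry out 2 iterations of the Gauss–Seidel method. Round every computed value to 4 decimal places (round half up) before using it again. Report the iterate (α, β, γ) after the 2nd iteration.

(1.9458, -1.4384, -0.5165)

Iteration 1:
  α = (5 - (2)·1.0000 - (-0.9)·1.0000) / (3.9) = 1.0000
  β = (-9 - (2.1)·1.0000 - (2)·1.0000) / (8.1) = -1.6173
  γ = (1 - (0.9)·1.0000 - (3)·-1.6173) / (-6.9) = -0.7177
Iteration 2:
  α = (5 - (2)·-1.6173 - (-0.9)·-0.7177) / (3.9) = 1.9458
  β = (-9 - (2.1)·1.9458 - (2)·-0.7177) / (8.1) = -1.4384
  γ = (1 - (0.9)·1.9458 - (3)·-1.4384) / (-6.9) = -0.5165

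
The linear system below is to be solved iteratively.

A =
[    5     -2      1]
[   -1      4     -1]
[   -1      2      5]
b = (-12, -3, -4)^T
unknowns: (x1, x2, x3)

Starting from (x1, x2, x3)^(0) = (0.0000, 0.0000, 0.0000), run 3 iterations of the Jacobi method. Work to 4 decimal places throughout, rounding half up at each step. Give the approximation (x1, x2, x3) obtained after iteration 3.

Iteration 1:
  x1 = (-12 - (-2)·0.0000 - (1)·0.0000) / (5) = -2.4000
  x2 = (-3 - (-1)·0.0000 - (-1)·0.0000) / (4) = -0.7500
  x3 = (-4 - (-1)·0.0000 - (2)·0.0000) / (5) = -0.8000
Iteration 2:
  x1 = (-12 - (-2)·-0.7500 - (1)·-0.8000) / (5) = -2.5400
  x2 = (-3 - (-1)·-2.4000 - (-1)·-0.8000) / (4) = -1.5500
  x3 = (-4 - (-1)·-2.4000 - (2)·-0.7500) / (5) = -0.9800
Iteration 3:
  x1 = (-12 - (-2)·-1.5500 - (1)·-0.9800) / (5) = -2.8240
  x2 = (-3 - (-1)·-2.5400 - (-1)·-0.9800) / (4) = -1.6300
  x3 = (-4 - (-1)·-2.5400 - (2)·-1.5500) / (5) = -0.6880

(-2.8240, -1.6300, -0.6880)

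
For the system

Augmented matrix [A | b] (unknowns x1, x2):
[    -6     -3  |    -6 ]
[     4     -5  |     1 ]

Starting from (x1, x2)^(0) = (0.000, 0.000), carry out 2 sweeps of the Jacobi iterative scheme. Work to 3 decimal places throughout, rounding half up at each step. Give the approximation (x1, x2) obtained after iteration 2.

(1.100, 0.600)

Iteration 1:
  x1 = (-6 - (-3)·0.000) / (-6) = 1.000
  x2 = (1 - (4)·0.000) / (-5) = -0.200
Iteration 2:
  x1 = (-6 - (-3)·-0.200) / (-6) = 1.100
  x2 = (1 - (4)·1.000) / (-5) = 0.600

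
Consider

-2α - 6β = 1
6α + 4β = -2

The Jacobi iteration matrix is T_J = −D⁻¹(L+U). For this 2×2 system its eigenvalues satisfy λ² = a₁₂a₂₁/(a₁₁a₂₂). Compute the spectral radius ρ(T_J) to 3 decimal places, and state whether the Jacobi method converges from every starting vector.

a₁₂a₂₁/(a₁₁a₂₂) = (-6)·(6) / ((-2)·(4)) = 4.500000
ρ = √|4.500000| = √4.500000 = 2.121
ρ > 1, so Jacobi diverges

2.121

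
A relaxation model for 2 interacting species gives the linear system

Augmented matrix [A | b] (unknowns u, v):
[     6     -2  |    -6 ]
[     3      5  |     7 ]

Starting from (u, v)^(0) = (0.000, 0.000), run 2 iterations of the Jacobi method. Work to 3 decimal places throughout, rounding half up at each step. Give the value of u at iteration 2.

-0.533

Iteration 1:
  u = (-6 - (-2)·0.000) / (6) = -1.000
  v = (7 - (3)·0.000) / (5) = 1.400
Iteration 2:
  u = (-6 - (-2)·1.400) / (6) = -0.533
  v = (7 - (3)·-1.000) / (5) = 2.000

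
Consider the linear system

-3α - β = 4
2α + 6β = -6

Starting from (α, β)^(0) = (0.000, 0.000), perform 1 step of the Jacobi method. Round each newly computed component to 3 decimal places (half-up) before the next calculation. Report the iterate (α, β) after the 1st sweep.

(-1.333, -1.000)

Iteration 1:
  α = (4 - (-1)·0.000) / (-3) = -1.333
  β = (-6 - (2)·0.000) / (6) = -1.000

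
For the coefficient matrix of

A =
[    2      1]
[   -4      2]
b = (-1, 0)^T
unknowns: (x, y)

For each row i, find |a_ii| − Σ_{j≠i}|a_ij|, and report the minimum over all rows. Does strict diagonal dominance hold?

-2

row 1: |2| − (1) = 1
row 2: |2| − (4) = -2
minimum over rows = -2 → not strictly diagonally dominant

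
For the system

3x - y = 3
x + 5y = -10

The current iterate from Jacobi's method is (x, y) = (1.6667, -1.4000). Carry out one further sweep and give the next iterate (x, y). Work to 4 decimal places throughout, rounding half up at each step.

(0.5333, -2.3333)

One sweep:
  x = (3 - (-1)·-1.4000) / (3) = 0.5333
  y = (-10 - (1)·1.6667) / (5) = -2.3333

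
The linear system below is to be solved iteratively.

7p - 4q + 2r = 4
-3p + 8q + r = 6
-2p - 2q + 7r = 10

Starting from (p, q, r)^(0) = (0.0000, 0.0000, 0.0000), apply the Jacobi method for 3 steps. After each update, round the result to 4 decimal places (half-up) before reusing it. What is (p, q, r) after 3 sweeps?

Iteration 1:
  p = (4 - (-4)·0.0000 - (2)·0.0000) / (7) = 0.5714
  q = (6 - (-3)·0.0000 - (1)·0.0000) / (8) = 0.7500
  r = (10 - (-2)·0.0000 - (-2)·0.0000) / (7) = 1.4286
Iteration 2:
  p = (4 - (-4)·0.7500 - (2)·1.4286) / (7) = 0.5918
  q = (6 - (-3)·0.5714 - (1)·1.4286) / (8) = 0.7857
  r = (10 - (-2)·0.5714 - (-2)·0.7500) / (7) = 1.8061
Iteration 3:
  p = (4 - (-4)·0.7857 - (2)·1.8061) / (7) = 0.5044
  q = (6 - (-3)·0.5918 - (1)·1.8061) / (8) = 0.7462
  r = (10 - (-2)·0.5918 - (-2)·0.7857) / (7) = 1.8221

(0.5044, 0.7462, 1.8221)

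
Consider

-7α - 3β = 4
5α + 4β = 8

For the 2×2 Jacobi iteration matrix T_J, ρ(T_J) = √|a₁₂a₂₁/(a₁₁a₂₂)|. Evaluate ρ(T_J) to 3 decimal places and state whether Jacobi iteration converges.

0.732

a₁₂a₂₁/(a₁₁a₂₂) = (-3)·(5) / ((-7)·(4)) = 0.535714
ρ = √|0.535714| = √0.535714 = 0.732
ρ < 1, so Jacobi converges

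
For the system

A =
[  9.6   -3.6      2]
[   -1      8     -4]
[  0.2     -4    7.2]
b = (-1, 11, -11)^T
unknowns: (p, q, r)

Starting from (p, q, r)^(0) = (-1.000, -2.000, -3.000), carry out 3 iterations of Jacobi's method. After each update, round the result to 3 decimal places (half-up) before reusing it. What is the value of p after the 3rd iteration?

Iteration 1:
  p = (-1 - (-3.6)·-2.000 - (2)·-3.000) / (9.6) = -0.229
  q = (11 - (-1)·-1.000 - (-4)·-3.000) / (8) = -0.250
  r = (-11 - (0.2)·-1.000 - (-4)·-2.000) / (7.2) = -2.611
Iteration 2:
  p = (-1 - (-3.6)·-0.250 - (2)·-2.611) / (9.6) = 0.346
  q = (11 - (-1)·-0.229 - (-4)·-2.611) / (8) = 0.041
  r = (-11 - (0.2)·-0.229 - (-4)·-0.250) / (7.2) = -1.660
Iteration 3:
  p = (-1 - (-3.6)·0.041 - (2)·-1.660) / (9.6) = 0.257
  q = (11 - (-1)·0.346 - (-4)·-1.660) / (8) = 0.588
  r = (-11 - (0.2)·0.346 - (-4)·0.041) / (7.2) = -1.515

0.257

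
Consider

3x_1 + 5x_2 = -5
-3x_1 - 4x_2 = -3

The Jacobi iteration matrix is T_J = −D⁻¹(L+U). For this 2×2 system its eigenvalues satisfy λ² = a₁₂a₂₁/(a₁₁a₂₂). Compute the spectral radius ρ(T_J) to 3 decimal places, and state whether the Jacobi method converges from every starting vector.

1.118

a₁₂a₂₁/(a₁₁a₂₂) = (5)·(-3) / ((3)·(-4)) = 1.250000
ρ = √|1.250000| = √1.250000 = 1.118
ρ > 1, so Jacobi diverges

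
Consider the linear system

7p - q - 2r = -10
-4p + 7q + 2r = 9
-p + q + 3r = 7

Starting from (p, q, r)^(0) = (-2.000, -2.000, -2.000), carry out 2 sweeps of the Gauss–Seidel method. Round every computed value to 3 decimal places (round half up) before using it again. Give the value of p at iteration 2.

-0.953

Iteration 1:
  p = (-10 - (-1)·-2.000 - (-2)·-2.000) / (7) = -2.286
  q = (9 - (-4)·-2.286 - (2)·-2.000) / (7) = 0.551
  r = (7 - (-1)·-2.286 - (1)·0.551) / (3) = 1.388
Iteration 2:
  p = (-10 - (-1)·0.551 - (-2)·1.388) / (7) = -0.953
  q = (9 - (-4)·-0.953 - (2)·1.388) / (7) = 0.345
  r = (7 - (-1)·-0.953 - (1)·0.345) / (3) = 1.901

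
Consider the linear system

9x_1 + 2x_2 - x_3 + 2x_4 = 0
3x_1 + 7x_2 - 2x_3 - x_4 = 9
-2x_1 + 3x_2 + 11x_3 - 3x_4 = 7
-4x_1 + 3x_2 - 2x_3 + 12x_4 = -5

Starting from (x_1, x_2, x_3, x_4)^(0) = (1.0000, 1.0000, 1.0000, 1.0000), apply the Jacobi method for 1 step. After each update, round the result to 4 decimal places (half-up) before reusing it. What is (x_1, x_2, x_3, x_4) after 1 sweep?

Iteration 1:
  x_1 = (0 - (2)·1.0000 - (-1)·1.0000 - (2)·1.0000) / (9) = -0.3333
  x_2 = (9 - (3)·1.0000 - (-2)·1.0000 - (-1)·1.0000) / (7) = 1.2857
  x_3 = (7 - (-2)·1.0000 - (3)·1.0000 - (-3)·1.0000) / (11) = 0.8182
  x_4 = (-5 - (-4)·1.0000 - (3)·1.0000 - (-2)·1.0000) / (12) = -0.1667

(-0.3333, 1.2857, 0.8182, -0.1667)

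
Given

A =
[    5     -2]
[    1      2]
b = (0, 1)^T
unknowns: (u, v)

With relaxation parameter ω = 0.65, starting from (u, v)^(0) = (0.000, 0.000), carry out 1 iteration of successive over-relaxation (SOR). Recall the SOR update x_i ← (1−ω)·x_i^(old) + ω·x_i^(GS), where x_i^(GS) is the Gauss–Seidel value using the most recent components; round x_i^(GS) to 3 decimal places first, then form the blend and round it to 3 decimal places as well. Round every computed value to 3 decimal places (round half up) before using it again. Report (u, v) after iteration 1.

Iteration 1:
  u: GS value = (0 - (-2)·0.000) / (5) = 0.000;  u ← (1−ω)·0.000 + ω·0.000 = 0.000
  v: GS value = (1 - (1)·0.000) / (2) = 0.500;  v ← (1−ω)·0.000 + ω·0.500 = 0.325

(0.000, 0.325)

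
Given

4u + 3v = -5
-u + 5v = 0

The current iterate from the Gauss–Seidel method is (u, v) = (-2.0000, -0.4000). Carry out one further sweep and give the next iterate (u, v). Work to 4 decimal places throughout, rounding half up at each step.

One sweep:
  u = (-5 - (3)·-0.4000) / (4) = -0.9500
  v = (0 - (-1)·-0.9500) / (5) = -0.1900

(-0.9500, -0.1900)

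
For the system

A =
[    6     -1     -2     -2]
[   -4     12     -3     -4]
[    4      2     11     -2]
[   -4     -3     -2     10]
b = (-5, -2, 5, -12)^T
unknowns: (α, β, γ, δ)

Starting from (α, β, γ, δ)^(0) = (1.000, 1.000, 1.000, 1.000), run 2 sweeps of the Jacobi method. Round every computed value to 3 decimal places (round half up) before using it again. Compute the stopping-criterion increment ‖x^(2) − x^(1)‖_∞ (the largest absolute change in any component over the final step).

0.994

Iteration 1:
  α = (-5 - (-1)·1.000 - (-2)·1.000 - (-2)·1.000) / (6) = 0.000
  β = (-2 - (-4)·1.000 - (-3)·1.000 - (-4)·1.000) / (12) = 0.750
  γ = (5 - (4)·1.000 - (2)·1.000 - (-2)·1.000) / (11) = 0.091
  δ = (-12 - (-4)·1.000 - (-3)·1.000 - (-2)·1.000) / (10) = -0.300
Iteration 2:
  α = (-5 - (-1)·0.750 - (-2)·0.091 - (-2)·-0.300) / (6) = -0.778
  β = (-2 - (-4)·0.000 - (-3)·0.091 - (-4)·-0.300) / (12) = -0.244
  γ = (5 - (4)·0.000 - (2)·0.750 - (-2)·-0.300) / (11) = 0.264
  δ = (-12 - (-4)·0.000 - (-3)·0.750 - (-2)·0.091) / (10) = -0.957
Change: (-0.778, -0.994, 0.173, -0.657) → max |·| = 0.994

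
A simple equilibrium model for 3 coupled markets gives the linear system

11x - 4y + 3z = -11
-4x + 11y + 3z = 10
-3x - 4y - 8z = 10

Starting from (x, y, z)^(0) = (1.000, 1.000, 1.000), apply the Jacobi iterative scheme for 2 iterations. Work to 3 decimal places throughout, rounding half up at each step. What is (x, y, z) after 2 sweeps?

(-0.057, 1.158, -1.409)

Iteration 1:
  x = (-11 - (-4)·1.000 - (3)·1.000) / (11) = -0.909
  y = (10 - (-4)·1.000 - (3)·1.000) / (11) = 1.000
  z = (10 - (-3)·1.000 - (-4)·1.000) / (-8) = -2.125
Iteration 2:
  x = (-11 - (-4)·1.000 - (3)·-2.125) / (11) = -0.057
  y = (10 - (-4)·-0.909 - (3)·-2.125) / (11) = 1.158
  z = (10 - (-3)·-0.909 - (-4)·1.000) / (-8) = -1.409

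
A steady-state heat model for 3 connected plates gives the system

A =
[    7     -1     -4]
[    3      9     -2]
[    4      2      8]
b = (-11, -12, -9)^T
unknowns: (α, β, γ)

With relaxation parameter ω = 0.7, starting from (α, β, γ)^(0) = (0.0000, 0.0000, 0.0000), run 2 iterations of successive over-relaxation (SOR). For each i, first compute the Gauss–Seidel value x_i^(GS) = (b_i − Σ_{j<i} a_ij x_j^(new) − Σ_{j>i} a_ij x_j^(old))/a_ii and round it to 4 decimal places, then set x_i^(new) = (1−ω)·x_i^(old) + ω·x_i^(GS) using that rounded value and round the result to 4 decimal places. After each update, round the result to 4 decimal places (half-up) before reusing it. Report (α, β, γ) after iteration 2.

(-1.6113, -0.8046, -0.1680)

Iteration 1:
  α: GS value = (-11 - (-1)·0.0000 - (-4)·0.0000) / (7) = -1.5714;  α ← (1−ω)·0.0000 + ω·-1.5714 = -1.1000
  β: GS value = (-12 - (3)·-1.1000 - (-2)·0.0000) / (9) = -0.9667;  β ← (1−ω)·0.0000 + ω·-0.9667 = -0.6767
  γ: GS value = (-9 - (4)·-1.1000 - (2)·-0.6767) / (8) = -0.4058;  γ ← (1−ω)·0.0000 + ω·-0.4058 = -0.2841
Iteration 2:
  α: GS value = (-11 - (-1)·-0.6767 - (-4)·-0.2841) / (7) = -1.8304;  α ← (1−ω)·-1.1000 + ω·-1.8304 = -1.6113
  β: GS value = (-12 - (3)·-1.6113 - (-2)·-0.2841) / (9) = -0.8594;  β ← (1−ω)·-0.6767 + ω·-0.8594 = -0.8046
  γ: GS value = (-9 - (4)·-1.6113 - (2)·-0.8046) / (8) = -0.1182;  γ ← (1−ω)·-0.2841 + ω·-0.1182 = -0.1680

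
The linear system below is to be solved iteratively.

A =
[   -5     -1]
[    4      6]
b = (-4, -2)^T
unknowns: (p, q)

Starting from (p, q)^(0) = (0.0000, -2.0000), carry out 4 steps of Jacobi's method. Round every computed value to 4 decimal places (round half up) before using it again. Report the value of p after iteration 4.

Iteration 1:
  p = (-4 - (-1)·-2.0000) / (-5) = 1.2000
  q = (-2 - (4)·0.0000) / (6) = -0.3333
Iteration 2:
  p = (-4 - (-1)·-0.3333) / (-5) = 0.8667
  q = (-2 - (4)·1.2000) / (6) = -1.1333
Iteration 3:
  p = (-4 - (-1)·-1.1333) / (-5) = 1.0267
  q = (-2 - (4)·0.8667) / (6) = -0.9111
Iteration 4:
  p = (-4 - (-1)·-0.9111) / (-5) = 0.9822
  q = (-2 - (4)·1.0267) / (6) = -1.0178

0.9822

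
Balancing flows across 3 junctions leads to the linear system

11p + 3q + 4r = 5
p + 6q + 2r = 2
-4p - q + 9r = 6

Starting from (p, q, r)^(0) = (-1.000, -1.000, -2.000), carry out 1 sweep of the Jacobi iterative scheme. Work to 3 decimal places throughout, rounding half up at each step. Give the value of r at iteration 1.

0.111

Iteration 1:
  p = (5 - (3)·-1.000 - (4)·-2.000) / (11) = 1.455
  q = (2 - (1)·-1.000 - (2)·-2.000) / (6) = 1.167
  r = (6 - (-4)·-1.000 - (-1)·-1.000) / (9) = 0.111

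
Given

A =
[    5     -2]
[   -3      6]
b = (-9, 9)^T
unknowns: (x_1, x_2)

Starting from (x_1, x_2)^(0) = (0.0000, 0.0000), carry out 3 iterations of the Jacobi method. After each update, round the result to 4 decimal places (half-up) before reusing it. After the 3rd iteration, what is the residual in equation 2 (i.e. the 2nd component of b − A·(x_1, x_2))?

-1.0800

Iteration 1:
  x_1 = (-9 - (-2)·0.0000) / (5) = -1.8000
  x_2 = (9 - (-3)·0.0000) / (6) = 1.5000
Iteration 2:
  x_1 = (-9 - (-2)·1.5000) / (5) = -1.2000
  x_2 = (9 - (-3)·-1.8000) / (6) = 0.6000
Iteration 3:
  x_1 = (-9 - (-2)·0.6000) / (5) = -1.5600
  x_2 = (9 - (-3)·-1.2000) / (6) = 0.9000
Residual b − A·x = (0.6000, -1.0800)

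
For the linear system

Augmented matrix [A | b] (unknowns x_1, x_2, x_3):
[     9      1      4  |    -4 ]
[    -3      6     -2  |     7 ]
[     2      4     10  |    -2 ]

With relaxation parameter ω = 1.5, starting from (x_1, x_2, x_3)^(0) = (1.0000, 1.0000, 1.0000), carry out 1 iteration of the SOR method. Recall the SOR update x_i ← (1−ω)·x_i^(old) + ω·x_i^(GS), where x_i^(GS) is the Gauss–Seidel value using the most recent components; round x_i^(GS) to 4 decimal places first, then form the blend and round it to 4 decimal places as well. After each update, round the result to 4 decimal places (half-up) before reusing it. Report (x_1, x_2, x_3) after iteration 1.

(-2.0000, 0.2500, -0.3500)

Iteration 1:
  x_1: GS value = (-4 - (1)·1.0000 - (4)·1.0000) / (9) = -1.0000;  x_1 ← (1−ω)·1.0000 + ω·-1.0000 = -2.0000
  x_2: GS value = (7 - (-3)·-2.0000 - (-2)·1.0000) / (6) = 0.5000;  x_2 ← (1−ω)·1.0000 + ω·0.5000 = 0.2500
  x_3: GS value = (-2 - (2)·-2.0000 - (4)·0.2500) / (10) = 0.1000;  x_3 ← (1−ω)·1.0000 + ω·0.1000 = -0.3500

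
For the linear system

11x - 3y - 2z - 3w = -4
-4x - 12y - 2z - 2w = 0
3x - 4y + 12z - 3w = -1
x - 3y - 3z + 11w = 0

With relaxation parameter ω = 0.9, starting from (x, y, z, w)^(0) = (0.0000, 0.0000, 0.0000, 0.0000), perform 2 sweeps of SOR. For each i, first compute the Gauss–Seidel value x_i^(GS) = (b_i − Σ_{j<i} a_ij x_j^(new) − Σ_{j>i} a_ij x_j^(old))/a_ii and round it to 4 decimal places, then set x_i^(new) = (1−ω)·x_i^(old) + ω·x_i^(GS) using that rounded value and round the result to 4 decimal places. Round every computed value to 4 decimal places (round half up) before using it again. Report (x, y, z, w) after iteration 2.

(-0.3171, 0.0921, 0.0398, 0.0641)

Iteration 1:
  x: GS value = (-4 - (-3)·0.0000 - (-2)·0.0000 - (-3)·0.0000) / (11) = -0.3636;  x ← (1−ω)·0.0000 + ω·-0.3636 = -0.3272
  y: GS value = (0 - (-4)·-0.3272 - (-2)·0.0000 - (-2)·0.0000) / (-12) = 0.1091;  y ← (1−ω)·0.0000 + ω·0.1091 = 0.0982
  z: GS value = (-1 - (3)·-0.3272 - (-4)·0.0982 - (-3)·0.0000) / (12) = 0.0312;  z ← (1−ω)·0.0000 + ω·0.0312 = 0.0281
  w: GS value = (0 - (1)·-0.3272 - (-3)·0.0982 - (-3)·0.0281) / (11) = 0.0642;  w ← (1−ω)·0.0000 + ω·0.0642 = 0.0578
Iteration 2:
  x: GS value = (-4 - (-3)·0.0982 - (-2)·0.0281 - (-3)·0.0578) / (11) = -0.3160;  x ← (1−ω)·-0.3272 + ω·-0.3160 = -0.3171
  y: GS value = (0 - (-4)·-0.3171 - (-2)·0.0281 - (-2)·0.0578) / (-12) = 0.0914;  y ← (1−ω)·0.0982 + ω·0.0914 = 0.0921
  z: GS value = (-1 - (3)·-0.3171 - (-4)·0.0921 - (-3)·0.0578) / (12) = 0.0411;  z ← (1−ω)·0.0281 + ω·0.0411 = 0.0398
  w: GS value = (0 - (1)·-0.3171 - (-3)·0.0921 - (-3)·0.0398) / (11) = 0.0648;  w ← (1−ω)·0.0578 + ω·0.0648 = 0.0641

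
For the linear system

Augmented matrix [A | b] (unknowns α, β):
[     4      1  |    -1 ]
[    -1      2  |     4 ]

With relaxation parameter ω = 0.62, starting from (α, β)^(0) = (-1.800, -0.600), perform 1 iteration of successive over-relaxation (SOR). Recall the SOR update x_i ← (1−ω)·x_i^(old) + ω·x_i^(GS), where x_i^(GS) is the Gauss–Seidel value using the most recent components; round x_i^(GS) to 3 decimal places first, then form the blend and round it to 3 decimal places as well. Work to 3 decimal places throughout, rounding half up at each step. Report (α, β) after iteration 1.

(-0.746, 0.781)

Iteration 1:
  α: GS value = (-1 - (1)·-0.600) / (4) = -0.100;  α ← (1−ω)·-1.800 + ω·-0.100 = -0.746
  β: GS value = (4 - (-1)·-0.746) / (2) = 1.627;  β ← (1−ω)·-0.600 + ω·1.627 = 0.781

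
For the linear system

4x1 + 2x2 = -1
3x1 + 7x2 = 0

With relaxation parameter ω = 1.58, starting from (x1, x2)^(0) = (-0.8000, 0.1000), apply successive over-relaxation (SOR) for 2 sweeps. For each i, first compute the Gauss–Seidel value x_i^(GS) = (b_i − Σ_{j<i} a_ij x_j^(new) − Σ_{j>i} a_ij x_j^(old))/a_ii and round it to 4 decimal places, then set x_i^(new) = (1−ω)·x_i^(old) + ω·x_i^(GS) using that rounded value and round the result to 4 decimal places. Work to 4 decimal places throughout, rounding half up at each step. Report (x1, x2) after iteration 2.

(-0.3488, 0.2659)

Iteration 1:
  x1: GS value = (-1 - (2)·0.1000) / (4) = -0.3000;  x1 ← (1−ω)·-0.8000 + ω·-0.3000 = -0.0100
  x2: GS value = (0 - (3)·-0.0100) / (7) = 0.0043;  x2 ← (1−ω)·0.1000 + ω·0.0043 = -0.0512
Iteration 2:
  x1: GS value = (-1 - (2)·-0.0512) / (4) = -0.2244;  x1 ← (1−ω)·-0.0100 + ω·-0.2244 = -0.3488
  x2: GS value = (0 - (3)·-0.3488) / (7) = 0.1495;  x2 ← (1−ω)·-0.0512 + ω·0.1495 = 0.2659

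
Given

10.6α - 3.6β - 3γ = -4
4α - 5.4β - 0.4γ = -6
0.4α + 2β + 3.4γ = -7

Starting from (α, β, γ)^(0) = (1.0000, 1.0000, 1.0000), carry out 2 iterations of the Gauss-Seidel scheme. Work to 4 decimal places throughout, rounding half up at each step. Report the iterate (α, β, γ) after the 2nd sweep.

(-0.7572, 0.7580, -2.4156)

Iteration 1:
  α = (-4 - (-3.6)·1.0000 - (-3)·1.0000) / (10.6) = 0.2453
  β = (-6 - (4)·0.2453 - (-0.4)·1.0000) / (-5.4) = 1.2187
  γ = (-7 - (0.4)·0.2453 - (2)·1.2187) / (3.4) = -2.8046
Iteration 2:
  α = (-4 - (-3.6)·1.2187 - (-3)·-2.8046) / (10.6) = -0.7572
  β = (-6 - (4)·-0.7572 - (-0.4)·-2.8046) / (-5.4) = 0.7580
  γ = (-7 - (0.4)·-0.7572 - (2)·0.7580) / (3.4) = -2.4156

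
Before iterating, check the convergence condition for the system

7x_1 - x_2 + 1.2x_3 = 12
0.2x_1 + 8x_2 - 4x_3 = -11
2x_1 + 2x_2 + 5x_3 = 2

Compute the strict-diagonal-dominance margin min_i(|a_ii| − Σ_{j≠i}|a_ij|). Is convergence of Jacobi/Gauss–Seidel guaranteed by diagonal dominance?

1

row 1: |7| − (1+1.2) = 4.8
row 2: |8| − (0.2+4) = 3.8
row 3: |5| − (2+2) = 1
minimum over rows = 1 → strictly diagonally dominant (convergence guaranteed)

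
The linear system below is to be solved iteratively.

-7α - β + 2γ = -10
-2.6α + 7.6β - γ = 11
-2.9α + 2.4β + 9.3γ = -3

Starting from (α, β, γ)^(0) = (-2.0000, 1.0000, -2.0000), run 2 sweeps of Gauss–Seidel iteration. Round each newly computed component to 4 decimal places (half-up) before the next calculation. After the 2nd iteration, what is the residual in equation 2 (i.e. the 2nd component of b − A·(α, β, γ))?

0.0323

Iteration 1:
  α = (-10 - (-1)·1.0000 - (2)·-2.0000) / (-7) = 0.7143
  β = (11 - (-2.6)·0.7143 - (-1)·-2.0000) / (7.6) = 1.4286
  γ = (-3 - (-2.9)·0.7143 - (2.4)·1.4286) / (9.3) = -0.4685
Iteration 2:
  α = (-10 - (-1)·1.4286 - (2)·-0.4685) / (-7) = 1.0906
  β = (11 - (-2.6)·1.0906 - (-1)·-0.4685) / (7.6) = 1.7588
  γ = (-3 - (-2.9)·1.0906 - (2.4)·1.7588) / (9.3) = -0.4364
Residual b − A·x = (0.2658, 0.0323, 0.0001)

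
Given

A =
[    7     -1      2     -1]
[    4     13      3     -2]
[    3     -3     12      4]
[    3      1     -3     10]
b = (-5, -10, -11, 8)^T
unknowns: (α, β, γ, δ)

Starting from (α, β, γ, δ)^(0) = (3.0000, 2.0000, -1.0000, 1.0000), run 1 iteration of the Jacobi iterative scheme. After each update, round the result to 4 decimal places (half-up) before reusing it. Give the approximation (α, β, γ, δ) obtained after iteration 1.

(0.0000, -1.3077, -1.5000, -0.6000)

Iteration 1:
  α = (-5 - (-1)·2.0000 - (2)·-1.0000 - (-1)·1.0000) / (7) = 0.0000
  β = (-10 - (4)·3.0000 - (3)·-1.0000 - (-2)·1.0000) / (13) = -1.3077
  γ = (-11 - (3)·3.0000 - (-3)·2.0000 - (4)·1.0000) / (12) = -1.5000
  δ = (8 - (3)·3.0000 - (1)·2.0000 - (-3)·-1.0000) / (10) = -0.6000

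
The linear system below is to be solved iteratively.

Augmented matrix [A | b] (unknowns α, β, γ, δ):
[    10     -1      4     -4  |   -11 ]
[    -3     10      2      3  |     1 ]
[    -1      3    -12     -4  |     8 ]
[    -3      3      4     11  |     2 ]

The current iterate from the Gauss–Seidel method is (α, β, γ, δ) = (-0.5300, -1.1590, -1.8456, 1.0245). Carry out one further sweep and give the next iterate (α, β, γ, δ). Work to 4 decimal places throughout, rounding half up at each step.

One sweep:
  α = (-11 - (-1)·-1.1590 - (4)·-1.8456 - (-4)·1.0245) / (10) = -0.0679
  β = (1 - (-3)·-0.0679 - (2)·-1.8456 - (3)·1.0245) / (10) = 0.1414
  γ = (8 - (-1)·-0.0679 - (3)·0.1414 - (-4)·1.0245) / (-12) = -0.9672
  δ = (2 - (-3)·-0.0679 - (3)·0.1414 - (4)·-0.9672) / (11) = 0.4764

(-0.0679, 0.1414, -0.9672, 0.4764)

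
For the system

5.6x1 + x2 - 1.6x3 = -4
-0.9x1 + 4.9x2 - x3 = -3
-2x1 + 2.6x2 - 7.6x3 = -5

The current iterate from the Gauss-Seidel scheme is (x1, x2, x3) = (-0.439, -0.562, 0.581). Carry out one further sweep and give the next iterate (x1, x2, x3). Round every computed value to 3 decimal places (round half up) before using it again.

(-0.448, -0.576, 0.579)

One sweep:
  x1 = (-4 - (1)·-0.562 - (-1.6)·0.581) / (5.6) = -0.448
  x2 = (-3 - (-0.9)·-0.448 - (-1)·0.581) / (4.9) = -0.576
  x3 = (-5 - (-2)·-0.448 - (2.6)·-0.576) / (-7.6) = 0.579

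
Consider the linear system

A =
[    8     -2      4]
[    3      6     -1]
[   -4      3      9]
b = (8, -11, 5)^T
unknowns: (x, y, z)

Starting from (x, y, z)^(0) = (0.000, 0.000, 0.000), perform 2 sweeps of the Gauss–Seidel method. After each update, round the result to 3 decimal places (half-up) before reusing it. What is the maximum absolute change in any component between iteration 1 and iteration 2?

1.472

Iteration 1:
  x = (8 - (-2)·0.000 - (4)·0.000) / (8) = 1.000
  y = (-11 - (3)·1.000 - (-1)·0.000) / (6) = -2.333
  z = (5 - (-4)·1.000 - (3)·-2.333) / (9) = 1.778
Iteration 2:
  x = (8 - (-2)·-2.333 - (4)·1.778) / (8) = -0.472
  y = (-11 - (3)·-0.472 - (-1)·1.778) / (6) = -1.301
  z = (5 - (-4)·-0.472 - (3)·-1.301) / (9) = 0.779
Change: (-1.472, 1.032, -0.999) → max |·| = 1.472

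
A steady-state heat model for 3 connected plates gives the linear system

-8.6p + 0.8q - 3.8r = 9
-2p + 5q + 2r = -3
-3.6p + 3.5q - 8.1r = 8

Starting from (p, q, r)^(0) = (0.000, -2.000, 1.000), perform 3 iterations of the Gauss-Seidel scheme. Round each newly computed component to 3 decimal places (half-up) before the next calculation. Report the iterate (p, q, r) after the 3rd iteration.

(-0.711, -0.536, -0.903)

Iteration 1:
  p = (9 - (0.8)·-2.000 - (-3.8)·1.000) / (-8.6) = -1.674
  q = (-3 - (-2)·-1.674 - (2)·1.000) / (5) = -1.670
  r = (8 - (-3.6)·-1.674 - (3.5)·-1.670) / (-8.1) = -0.965
Iteration 2:
  p = (9 - (0.8)·-1.670 - (-3.8)·-0.965) / (-8.6) = -0.775
  q = (-3 - (-2)·-0.775 - (2)·-0.965) / (5) = -0.524
  r = (8 - (-3.6)·-0.775 - (3.5)·-0.524) / (-8.1) = -0.870
Iteration 3:
  p = (9 - (0.8)·-0.524 - (-3.8)·-0.870) / (-8.6) = -0.711
  q = (-3 - (-2)·-0.711 - (2)·-0.870) / (5) = -0.536
  r = (8 - (-3.6)·-0.711 - (3.5)·-0.536) / (-8.1) = -0.903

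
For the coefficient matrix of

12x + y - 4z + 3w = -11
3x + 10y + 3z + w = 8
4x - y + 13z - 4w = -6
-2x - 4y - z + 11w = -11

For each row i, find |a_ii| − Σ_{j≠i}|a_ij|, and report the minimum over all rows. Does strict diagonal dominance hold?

row 1: |12| − (1+4+3) = 4
row 2: |10| − (3+3+1) = 3
row 3: |13| − (4+1+4) = 4
row 4: |11| − (2+4+1) = 4
minimum over rows = 3 → strictly diagonally dominant (convergence guaranteed)

3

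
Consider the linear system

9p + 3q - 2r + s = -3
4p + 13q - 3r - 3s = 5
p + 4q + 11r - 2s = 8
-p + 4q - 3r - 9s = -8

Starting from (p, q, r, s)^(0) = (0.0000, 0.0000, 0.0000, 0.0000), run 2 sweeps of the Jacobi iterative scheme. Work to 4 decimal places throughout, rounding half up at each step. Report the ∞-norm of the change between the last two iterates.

0.4755

Iteration 1:
  p = (-3 - (3)·0.0000 - (-2)·0.0000 - (1)·0.0000) / (9) = -0.3333
  q = (5 - (4)·0.0000 - (-3)·0.0000 - (-3)·0.0000) / (13) = 0.3846
  r = (8 - (1)·0.0000 - (4)·0.0000 - (-2)·0.0000) / (11) = 0.7273
  s = (-8 - (-1)·0.0000 - (4)·0.0000 - (-3)·0.0000) / (-9) = 0.8889
Iteration 2:
  p = (-3 - (3)·0.3846 - (-2)·0.7273 - (1)·0.8889) / (9) = -0.3987
  q = (5 - (4)·-0.3333 - (-3)·0.7273 - (-3)·0.8889) / (13) = 0.8601
  r = (8 - (1)·-0.3333 - (4)·0.3846 - (-2)·0.8889) / (11) = 0.7793
  s = (-8 - (-1)·-0.3333 - (4)·0.3846 - (-3)·0.7273) / (-9) = 0.8544
Change: (-0.0654, 0.4755, 0.0520, -0.0345) → max |·| = 0.4755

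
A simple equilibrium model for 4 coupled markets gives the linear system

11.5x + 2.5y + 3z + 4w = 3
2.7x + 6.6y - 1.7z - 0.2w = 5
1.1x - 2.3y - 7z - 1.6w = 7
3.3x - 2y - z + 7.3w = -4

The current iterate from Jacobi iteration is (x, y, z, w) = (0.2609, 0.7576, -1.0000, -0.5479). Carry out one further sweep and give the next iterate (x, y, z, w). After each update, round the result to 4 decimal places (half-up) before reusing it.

(0.5476, 0.3767, -1.0827, -0.5953)

One sweep:
  x = (3 - (2.5)·0.7576 - (3)·-1.0000 - (4)·-0.5479) / (11.5) = 0.5476
  y = (5 - (2.7)·0.2609 - (-1.7)·-1.0000 - (-0.2)·-0.5479) / (6.6) = 0.3767
  z = (7 - (1.1)·0.2609 - (-2.3)·0.7576 - (-1.6)·-0.5479) / (-7) = -1.0827
  w = (-4 - (3.3)·0.2609 - (-2)·0.7576 - (-1)·-1.0000) / (7.3) = -0.5953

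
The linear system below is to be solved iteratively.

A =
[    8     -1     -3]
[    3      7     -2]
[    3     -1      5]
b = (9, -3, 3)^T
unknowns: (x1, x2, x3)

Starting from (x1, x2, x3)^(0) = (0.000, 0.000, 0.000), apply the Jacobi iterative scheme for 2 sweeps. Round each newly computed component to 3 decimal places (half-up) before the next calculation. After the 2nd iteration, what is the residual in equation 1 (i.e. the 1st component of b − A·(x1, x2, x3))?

-2.590

Iteration 1:
  x1 = (9 - (-1)·0.000 - (-3)·0.000) / (8) = 1.125
  x2 = (-3 - (3)·0.000 - (-2)·0.000) / (7) = -0.429
  x3 = (3 - (3)·0.000 - (-1)·0.000) / (5) = 0.600
Iteration 2:
  x1 = (9 - (-1)·-0.429 - (-3)·0.600) / (8) = 1.296
  x2 = (-3 - (3)·1.125 - (-2)·0.600) / (7) = -0.739
  x3 = (3 - (3)·1.125 - (-1)·-0.429) / (5) = -0.161
Residual b − A·x = (-2.590, -2.037, -0.822)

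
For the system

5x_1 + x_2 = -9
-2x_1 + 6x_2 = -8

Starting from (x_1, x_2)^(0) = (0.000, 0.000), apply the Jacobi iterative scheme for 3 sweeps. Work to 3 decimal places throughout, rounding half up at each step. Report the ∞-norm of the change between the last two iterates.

Iteration 1:
  x_1 = (-9 - (1)·0.000) / (5) = -1.800
  x_2 = (-8 - (-2)·0.000) / (6) = -1.333
Iteration 2:
  x_1 = (-9 - (1)·-1.333) / (5) = -1.533
  x_2 = (-8 - (-2)·-1.800) / (6) = -1.933
Iteration 3:
  x_1 = (-9 - (1)·-1.933) / (5) = -1.413
  x_2 = (-8 - (-2)·-1.533) / (6) = -1.844
Change: (0.120, 0.089) → max |·| = 0.120

0.120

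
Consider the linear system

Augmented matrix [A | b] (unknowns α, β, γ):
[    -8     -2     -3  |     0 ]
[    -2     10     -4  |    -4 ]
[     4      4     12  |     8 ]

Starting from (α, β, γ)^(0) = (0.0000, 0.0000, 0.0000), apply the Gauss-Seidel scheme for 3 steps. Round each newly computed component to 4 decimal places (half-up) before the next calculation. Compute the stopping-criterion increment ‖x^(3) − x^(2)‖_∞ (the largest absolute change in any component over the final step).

0.0600

Iteration 1:
  α = (0 - (-2)·0.0000 - (-3)·0.0000) / (-8) = 0.0000
  β = (-4 - (-2)·0.0000 - (-4)·0.0000) / (10) = -0.4000
  γ = (8 - (4)·0.0000 - (4)·-0.4000) / (12) = 0.8000
Iteration 2:
  α = (0 - (-2)·-0.4000 - (-3)·0.8000) / (-8) = -0.2000
  β = (-4 - (-2)·-0.2000 - (-4)·0.8000) / (10) = -0.1200
  γ = (8 - (4)·-0.2000 - (4)·-0.1200) / (12) = 0.7733
Iteration 3:
  α = (0 - (-2)·-0.1200 - (-3)·0.7733) / (-8) = -0.2600
  β = (-4 - (-2)·-0.2600 - (-4)·0.7733) / (10) = -0.1427
  γ = (8 - (4)·-0.2600 - (4)·-0.1427) / (12) = 0.8009
Change: (-0.0600, -0.0227, 0.0276) → max |·| = 0.0600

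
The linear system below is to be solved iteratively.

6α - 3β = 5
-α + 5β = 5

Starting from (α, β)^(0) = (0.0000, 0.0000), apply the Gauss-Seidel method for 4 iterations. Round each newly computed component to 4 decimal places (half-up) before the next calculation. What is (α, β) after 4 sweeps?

(1.4808, 1.2962)

Iteration 1:
  α = (5 - (-3)·0.0000) / (6) = 0.8333
  β = (5 - (-1)·0.8333) / (5) = 1.1667
Iteration 2:
  α = (5 - (-3)·1.1667) / (6) = 1.4167
  β = (5 - (-1)·1.4167) / (5) = 1.2833
Iteration 3:
  α = (5 - (-3)·1.2833) / (6) = 1.4750
  β = (5 - (-1)·1.4750) / (5) = 1.2950
Iteration 4:
  α = (5 - (-3)·1.2950) / (6) = 1.4808
  β = (5 - (-1)·1.4808) / (5) = 1.2962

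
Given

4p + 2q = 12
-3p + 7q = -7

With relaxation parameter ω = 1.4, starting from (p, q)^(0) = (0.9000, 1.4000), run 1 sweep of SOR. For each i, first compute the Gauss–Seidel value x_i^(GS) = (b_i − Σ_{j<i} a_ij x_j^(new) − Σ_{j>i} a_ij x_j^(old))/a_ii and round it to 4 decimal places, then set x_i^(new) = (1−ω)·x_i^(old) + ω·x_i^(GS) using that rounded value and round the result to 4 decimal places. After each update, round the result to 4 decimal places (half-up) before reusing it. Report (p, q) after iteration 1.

Iteration 1:
  p: GS value = (12 - (2)·1.4000) / (4) = 2.3000;  p ← (1−ω)·0.9000 + ω·2.3000 = 2.8600
  q: GS value = (-7 - (-3)·2.8600) / (7) = 0.2257;  q ← (1−ω)·1.4000 + ω·0.2257 = -0.2440

(2.8600, -0.2440)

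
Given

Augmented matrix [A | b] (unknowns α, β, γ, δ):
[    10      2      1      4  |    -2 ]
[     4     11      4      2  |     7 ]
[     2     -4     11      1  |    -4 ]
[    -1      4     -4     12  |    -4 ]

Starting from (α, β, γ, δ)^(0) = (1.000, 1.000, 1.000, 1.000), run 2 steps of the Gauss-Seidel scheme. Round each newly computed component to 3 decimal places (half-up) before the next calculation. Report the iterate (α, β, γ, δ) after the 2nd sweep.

(-0.032, 0.807, -0.010, -0.608)

Iteration 1:
  α = (-2 - (2)·1.000 - (1)·1.000 - (4)·1.000) / (10) = -0.900
  β = (7 - (4)·-0.900 - (4)·1.000 - (2)·1.000) / (11) = 0.418
  γ = (-4 - (2)·-0.900 - (-4)·0.418 - (1)·1.000) / (11) = -0.139
  δ = (-4 - (-1)·-0.900 - (4)·0.418 - (-4)·-0.139) / (12) = -0.594
Iteration 2:
  α = (-2 - (2)·0.418 - (1)·-0.139 - (4)·-0.594) / (10) = -0.032
  β = (7 - (4)·-0.032 - (4)·-0.139 - (2)·-0.594) / (11) = 0.807
  γ = (-4 - (2)·-0.032 - (-4)·0.807 - (1)·-0.594) / (11) = -0.010
  δ = (-4 - (-1)·-0.032 - (4)·0.807 - (-4)·-0.010) / (12) = -0.608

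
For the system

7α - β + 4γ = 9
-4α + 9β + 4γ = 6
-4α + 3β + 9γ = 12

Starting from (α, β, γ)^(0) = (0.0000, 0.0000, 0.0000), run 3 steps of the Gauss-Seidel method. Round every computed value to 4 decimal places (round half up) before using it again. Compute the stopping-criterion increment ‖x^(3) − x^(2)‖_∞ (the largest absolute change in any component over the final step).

Iteration 1:
  α = (9 - (-1)·0.0000 - (4)·0.0000) / (7) = 1.2857
  β = (6 - (-4)·1.2857 - (4)·0.0000) / (9) = 1.2381
  γ = (12 - (-4)·1.2857 - (3)·1.2381) / (9) = 1.4921
Iteration 2:
  α = (9 - (-1)·1.2381 - (4)·1.4921) / (7) = 0.6100
  β = (6 - (-4)·0.6100 - (4)·1.4921) / (9) = 0.2746
  γ = (12 - (-4)·0.6100 - (3)·0.2746) / (9) = 1.5129
Iteration 3:
  α = (9 - (-1)·0.2746 - (4)·1.5129) / (7) = 0.4604
  β = (6 - (-4)·0.4604 - (4)·1.5129) / (9) = 0.1989
  γ = (12 - (-4)·0.4604 - (3)·0.1989) / (9) = 1.4717
Change: (-0.1496, -0.0757, -0.0412) → max |·| = 0.1496

0.1496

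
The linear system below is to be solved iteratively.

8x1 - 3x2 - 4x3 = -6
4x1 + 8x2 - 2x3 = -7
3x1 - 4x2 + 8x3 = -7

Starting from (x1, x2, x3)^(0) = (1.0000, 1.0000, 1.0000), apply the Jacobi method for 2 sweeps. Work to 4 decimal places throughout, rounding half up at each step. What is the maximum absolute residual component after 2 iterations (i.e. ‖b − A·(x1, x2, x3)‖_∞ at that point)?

Iteration 1:
  x1 = (-6 - (-3)·1.0000 - (-4)·1.0000) / (8) = 0.1250
  x2 = (-7 - (4)·1.0000 - (-2)·1.0000) / (8) = -1.1250
  x3 = (-7 - (3)·1.0000 - (-4)·1.0000) / (8) = -0.7500
Iteration 2:
  x1 = (-6 - (-3)·-1.1250 - (-4)·-0.7500) / (8) = -1.5469
  x2 = (-7 - (4)·0.1250 - (-2)·-0.7500) / (8) = -1.1250
  x3 = (-7 - (3)·0.1250 - (-4)·-1.1250) / (8) = -1.4844
Residual b − A·x = (-2.9374, 5.2188, 5.0159); ∞-norm = 5.2188

5.2188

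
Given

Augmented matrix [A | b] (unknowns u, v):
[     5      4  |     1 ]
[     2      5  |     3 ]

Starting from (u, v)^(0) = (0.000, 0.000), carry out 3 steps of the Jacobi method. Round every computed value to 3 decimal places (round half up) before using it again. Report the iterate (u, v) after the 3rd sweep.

Iteration 1:
  u = (1 - (4)·0.000) / (5) = 0.200
  v = (3 - (2)·0.000) / (5) = 0.600
Iteration 2:
  u = (1 - (4)·0.600) / (5) = -0.280
  v = (3 - (2)·0.200) / (5) = 0.520
Iteration 3:
  u = (1 - (4)·0.520) / (5) = -0.216
  v = (3 - (2)·-0.280) / (5) = 0.712

(-0.216, 0.712)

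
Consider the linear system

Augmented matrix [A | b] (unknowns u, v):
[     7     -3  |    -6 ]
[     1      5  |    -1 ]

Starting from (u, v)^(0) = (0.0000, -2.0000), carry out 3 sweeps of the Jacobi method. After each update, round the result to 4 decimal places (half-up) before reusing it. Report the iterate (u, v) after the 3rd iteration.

Iteration 1:
  u = (-6 - (-3)·-2.0000) / (7) = -1.7143
  v = (-1 - (1)·0.0000) / (5) = -0.2000
Iteration 2:
  u = (-6 - (-3)·-0.2000) / (7) = -0.9429
  v = (-1 - (1)·-1.7143) / (5) = 0.1429
Iteration 3:
  u = (-6 - (-3)·0.1429) / (7) = -0.7959
  v = (-1 - (1)·-0.9429) / (5) = -0.0114

(-0.7959, -0.0114)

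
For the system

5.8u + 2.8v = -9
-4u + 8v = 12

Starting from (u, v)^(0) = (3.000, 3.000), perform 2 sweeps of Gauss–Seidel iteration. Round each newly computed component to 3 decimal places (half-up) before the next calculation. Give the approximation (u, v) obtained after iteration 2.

Iteration 1:
  u = (-9 - (2.8)·3.000) / (5.8) = -3.000
  v = (12 - (-4)·-3.000) / (8) = 0.000
Iteration 2:
  u = (-9 - (2.8)·0.000) / (5.8) = -1.552
  v = (12 - (-4)·-1.552) / (8) = 0.724

(-1.552, 0.724)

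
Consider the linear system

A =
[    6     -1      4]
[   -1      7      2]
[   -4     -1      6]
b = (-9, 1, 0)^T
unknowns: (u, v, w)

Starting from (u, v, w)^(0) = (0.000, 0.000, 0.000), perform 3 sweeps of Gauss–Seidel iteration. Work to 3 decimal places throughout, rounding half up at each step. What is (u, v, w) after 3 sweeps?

Iteration 1:
  u = (-9 - (-1)·0.000 - (4)·0.000) / (6) = -1.500
  v = (1 - (-1)·-1.500 - (2)·0.000) / (7) = -0.071
  w = (0 - (-4)·-1.500 - (-1)·-0.071) / (6) = -1.012
Iteration 2:
  u = (-9 - (-1)·-0.071 - (4)·-1.012) / (6) = -0.837
  v = (1 - (-1)·-0.837 - (2)·-1.012) / (7) = 0.312
  w = (0 - (-4)·-0.837 - (-1)·0.312) / (6) = -0.506
Iteration 3:
  u = (-9 - (-1)·0.312 - (4)·-0.506) / (6) = -1.111
  v = (1 - (-1)·-1.111 - (2)·-0.506) / (7) = 0.129
  w = (0 - (-4)·-1.111 - (-1)·0.129) / (6) = -0.719

(-1.111, 0.129, -0.719)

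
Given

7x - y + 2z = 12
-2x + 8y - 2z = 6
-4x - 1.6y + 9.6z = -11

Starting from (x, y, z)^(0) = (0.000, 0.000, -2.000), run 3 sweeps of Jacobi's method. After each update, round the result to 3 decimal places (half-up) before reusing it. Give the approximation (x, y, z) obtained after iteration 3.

Iteration 1:
  x = (12 - (-1)·0.000 - (2)·-2.000) / (7) = 2.286
  y = (6 - (-2)·0.000 - (-2)·-2.000) / (8) = 0.250
  z = (-11 - (-4)·0.000 - (-1.6)·0.000) / (9.6) = -1.146
Iteration 2:
  x = (12 - (-1)·0.250 - (2)·-1.146) / (7) = 2.077
  y = (6 - (-2)·2.286 - (-2)·-1.146) / (8) = 1.035
  z = (-11 - (-4)·2.286 - (-1.6)·0.250) / (9.6) = -0.152
Iteration 3:
  x = (12 - (-1)·1.035 - (2)·-0.152) / (7) = 1.906
  y = (6 - (-2)·2.077 - (-2)·-0.152) / (8) = 1.231
  z = (-11 - (-4)·2.077 - (-1.6)·1.035) / (9.6) = -0.108

(1.906, 1.231, -0.108)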